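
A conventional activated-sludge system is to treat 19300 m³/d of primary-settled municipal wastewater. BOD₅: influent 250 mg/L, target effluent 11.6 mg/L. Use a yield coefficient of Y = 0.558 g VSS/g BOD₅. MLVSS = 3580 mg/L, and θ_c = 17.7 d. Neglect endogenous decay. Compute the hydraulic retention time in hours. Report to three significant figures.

τ ≈ 15.8 h

With k_d = 0 the design equation reduces to V = Y Q (S₀−S) θ_c / X = 0.558 × 19300 × (250 − 11.6) × 17.7 / 3580 = 12694 m³.
τ = V/Q = 12694/19300 = 0.6577 d, or 15.78 h.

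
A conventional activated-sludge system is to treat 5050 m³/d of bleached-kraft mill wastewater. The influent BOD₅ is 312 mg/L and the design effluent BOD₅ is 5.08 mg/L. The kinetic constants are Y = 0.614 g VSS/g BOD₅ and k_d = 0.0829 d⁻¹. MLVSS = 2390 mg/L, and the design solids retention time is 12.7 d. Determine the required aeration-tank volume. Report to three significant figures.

V ≈ 2460 m³

Steady-state biomass mass balance: V·X·(1 + k_d·θ_c) = Y·Q·(S₀ − S)·θ_c, so V = 0.614 × 5050 × (312 − 5.08) × 12.7 / [2390 × (1 + 0.0829 × 12.7)] = 1.21×10^7 / 4906 = 2463 m³.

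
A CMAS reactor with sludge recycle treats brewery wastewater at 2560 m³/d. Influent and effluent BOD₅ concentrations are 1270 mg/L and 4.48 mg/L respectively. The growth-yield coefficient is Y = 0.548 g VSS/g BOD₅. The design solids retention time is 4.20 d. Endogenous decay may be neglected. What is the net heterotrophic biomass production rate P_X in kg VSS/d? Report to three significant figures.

With endogenous decay neglected, the observed yield equals the true yield: Y_obs = Y = 0.548 g VSS/g BOD₅.
ΔS = 1270 − 4.48 = 1266 mg/L, so the substrate removal rate is 2560 × 1266/1000 = 3240 kg BOD₅/d.
P_X = Y_obs · Q(S₀ − S) = 0.5480 × 3240 = 1775 kg VSS/d.

P_X ≈ 1780 kg VSS/d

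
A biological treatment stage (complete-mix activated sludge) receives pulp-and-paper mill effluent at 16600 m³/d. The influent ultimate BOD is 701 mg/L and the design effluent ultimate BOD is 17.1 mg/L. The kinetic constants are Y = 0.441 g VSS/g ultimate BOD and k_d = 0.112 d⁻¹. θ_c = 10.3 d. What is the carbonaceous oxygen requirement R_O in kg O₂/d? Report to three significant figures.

R_O ≈ 8050 kg O₂/d

Observed yield with endogenous decay: Y_obs = Y / (1 + k_d·θ_c) = 0.441 / (1 + 0.112 × 10.3) = 0.441 / 2.154 = 0.2048 g VSS/g ultimate BOD.
ΔS = 701 − 17.1 = 683.9 mg/L, so the substrate removal rate is 16600 × 683.9/1000 = 11353 kg ultimate BOD/d.
P_X = Y_obs·Q·(S₀ − S) = 0.2048 × 11353 = 2325 kg VSS/d.
Carbonaceous O₂ demand = substrate oxidised − cell-mass equivalent = 11353 − 1.42 × 2325 = 8052 kg O₂/d.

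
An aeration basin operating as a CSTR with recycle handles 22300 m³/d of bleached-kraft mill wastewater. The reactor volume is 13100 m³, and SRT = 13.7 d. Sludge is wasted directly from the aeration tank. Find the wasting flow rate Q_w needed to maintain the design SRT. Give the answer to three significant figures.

Wasting from the aeration tank: Q_w = V / θ_c = 13100 / 13.7 = 956.2 m³/d.

Q_w ≈ 956 m³/d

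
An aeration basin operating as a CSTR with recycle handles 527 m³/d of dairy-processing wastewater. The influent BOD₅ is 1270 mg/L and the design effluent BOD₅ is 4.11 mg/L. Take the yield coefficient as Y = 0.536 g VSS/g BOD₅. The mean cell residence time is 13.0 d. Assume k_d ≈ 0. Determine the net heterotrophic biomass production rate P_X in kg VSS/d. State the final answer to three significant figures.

P_X ≈ 358 kg VSS/d

No decay correction is needed, so Y_obs = Y = 0.536.
Q·(S₀ − S) = 527 × (1270 − 4.11) × 10⁻³ = 667.1 kg/d removed.
Biomass produced: P_X = Y_obs·Q·ΔS = 0.5360 × 667.1 ≈ 357.6 kg VSS/d.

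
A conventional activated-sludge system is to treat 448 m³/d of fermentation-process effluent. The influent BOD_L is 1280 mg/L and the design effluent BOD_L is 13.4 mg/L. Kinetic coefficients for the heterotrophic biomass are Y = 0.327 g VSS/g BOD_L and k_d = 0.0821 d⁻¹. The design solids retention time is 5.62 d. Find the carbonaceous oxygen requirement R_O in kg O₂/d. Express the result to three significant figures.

Y_obs = Y / (1 + k_d θ_c) = 0.327 / (1 + 0.0821 × 5.62) = 0.327 / 1.461 = 0.2238.
Mass of BOD_L removed per day: Q(S₀ − S) = 448 × 1267 g/m³ = 567.4 kg/d.
P_X = Y_obs·Q·(S₀ − S) = 0.2238 × 567.4 = 127.0 kg VSS/d.
R_O = Q·ΔS − 1.42 P_X = 567.4 − 180.3 = 387.1 kg O₂/d.

R_O ≈ 387 kg O₂/d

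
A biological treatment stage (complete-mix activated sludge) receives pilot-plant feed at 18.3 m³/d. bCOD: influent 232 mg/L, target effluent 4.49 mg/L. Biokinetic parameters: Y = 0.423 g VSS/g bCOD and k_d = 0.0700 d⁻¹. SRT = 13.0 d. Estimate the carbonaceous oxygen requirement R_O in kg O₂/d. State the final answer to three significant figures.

Correct the yield for decay: Y_obs = Y/(1 + k_d θ_c) = 0.423 / (1 + 0.0700 × 13.0) = 0.423 / 1.910 = 0.2215.
Q·(S₀ − S) = 18.3 × (232 − 4.49) × 10⁻³ = 4.163 kg/d removed.
P_X = Y_obs·Q·(S₀ − S) = 0.2215 × 4.163 = 0.9221 kg VSS/d.
Carbonaceous O₂ demand = substrate oxidised − cell-mass equivalent = 4.163 − 1.42 × 0.9221 = 2.854 kg O₂/d.

R_O ≈ 2.85 kg O₂/d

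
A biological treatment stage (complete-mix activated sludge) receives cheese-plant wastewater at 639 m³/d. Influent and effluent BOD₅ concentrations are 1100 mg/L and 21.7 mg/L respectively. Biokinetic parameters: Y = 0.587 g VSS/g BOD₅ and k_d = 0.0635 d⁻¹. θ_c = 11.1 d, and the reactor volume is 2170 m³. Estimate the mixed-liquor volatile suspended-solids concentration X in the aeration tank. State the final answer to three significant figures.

X ≈ 1210 mg/L

Solving the biomass balance for X: X = Y Q (S₀−S) θ_c / [V (1+k_d θ_c)] = 0.587 × 639 × (1100 − 21.7) × 11.1 / [2170 × (1 + 0.0635 × 11.1)] = 1214 mg/L.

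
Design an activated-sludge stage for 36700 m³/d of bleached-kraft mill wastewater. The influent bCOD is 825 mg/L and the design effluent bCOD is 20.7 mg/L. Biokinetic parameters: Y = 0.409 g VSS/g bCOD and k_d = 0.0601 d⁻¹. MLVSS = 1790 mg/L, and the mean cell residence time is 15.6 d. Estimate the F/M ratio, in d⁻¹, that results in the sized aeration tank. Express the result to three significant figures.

From the SRT design equation V = Y Q (S₀−S) θ_c / [X (1 + k_d θ_c)] = 0.409 × 36700 × (825 − 20.7) × 15.6 / [1790 × (1 + 0.0601 × 15.6)] = 1.88×10^8 / 3468 = 54303 m³.
F/M = Q·S₀ / (V·X) = 36700 × 825 / (54303 × 1790) = 0.3115 g bCOD·(g VSS·d)⁻¹.

F/M ≈ 0.311 d⁻¹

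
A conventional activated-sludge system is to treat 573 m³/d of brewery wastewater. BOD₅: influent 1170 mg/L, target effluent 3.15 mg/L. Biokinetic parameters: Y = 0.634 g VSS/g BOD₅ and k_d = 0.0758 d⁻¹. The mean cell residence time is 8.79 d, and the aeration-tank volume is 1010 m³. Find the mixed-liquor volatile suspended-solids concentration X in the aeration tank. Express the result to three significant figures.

X ≈ 2210 mg/L

X = Y·Q·ΔS·θ_c / [V·(1 + k_d θ_c)] = 0.634 × 573 × (1170 − 3.15) × 8.79 / [1010 × (1 + 0.0758 × 8.79)] = 2214 mg/L.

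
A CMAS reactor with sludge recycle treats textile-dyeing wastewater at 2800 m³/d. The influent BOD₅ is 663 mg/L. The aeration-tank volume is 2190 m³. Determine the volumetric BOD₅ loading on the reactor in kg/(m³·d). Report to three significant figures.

Volumetric loading L_v = Q·S₀ / V = 2800 × 663 g/m³ / 2190 m³ = 847.7 g/(m³·d) = 0.8477 kg BOD₅/(m³·d).

L_v ≈ 0.848 kg BOD₅/(m³·d)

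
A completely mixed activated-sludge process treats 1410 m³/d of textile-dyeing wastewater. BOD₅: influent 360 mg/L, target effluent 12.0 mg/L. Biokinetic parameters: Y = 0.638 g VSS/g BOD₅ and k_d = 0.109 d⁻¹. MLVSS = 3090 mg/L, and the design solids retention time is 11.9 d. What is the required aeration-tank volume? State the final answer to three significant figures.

V ≈ 525 m³

Rearranging the biomass balance for a CMAS with decay, V = Y·Q·ΔS·θ_c / [X·(1+k_d θ_c)] = 0.638 × 1410 × (360 − 12.0) × 11.9 / [3090 × (1 + 0.109 × 11.9)] = 3.73×10^6 / 7098 = 524.8 m³.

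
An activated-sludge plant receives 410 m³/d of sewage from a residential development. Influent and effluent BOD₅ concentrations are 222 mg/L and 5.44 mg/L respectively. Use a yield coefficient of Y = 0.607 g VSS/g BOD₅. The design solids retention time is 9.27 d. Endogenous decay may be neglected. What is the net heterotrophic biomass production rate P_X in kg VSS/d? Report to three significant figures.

No decay correction is needed, so Y_obs = Y = 0.607.
Q·(S₀ − S) = 410 × (222 − 5.44) × 10⁻³ = 88.79 kg/d removed.
Net biomass production P_X = Y_obs × Q·(S₀ − S) = 0.6070 × 88.79 = 53.90 kg VSS/d.

P_X ≈ 53.9 kg VSS/d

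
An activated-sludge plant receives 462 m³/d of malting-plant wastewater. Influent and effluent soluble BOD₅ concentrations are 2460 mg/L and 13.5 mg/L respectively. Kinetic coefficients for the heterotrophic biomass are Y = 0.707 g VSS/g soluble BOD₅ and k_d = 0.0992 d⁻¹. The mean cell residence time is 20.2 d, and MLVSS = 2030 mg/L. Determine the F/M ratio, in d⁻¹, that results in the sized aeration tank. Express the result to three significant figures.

F/M ≈ 0.211 d⁻¹

From the SRT design equation V = Y Q (S₀−S) θ_c / [X (1 + k_d θ_c)] = 0.707 × 462 × (2460 − 13.5) × 20.2 / [2030 × (1 + 0.0992 × 20.2)] = 1.61×10^7 / 6098 = 2647 m³.
F/M = applied load / biomass = Q·S₀/(V·X) = 462 × 2460 / (2647 × 2030) = 0.2115 d⁻¹.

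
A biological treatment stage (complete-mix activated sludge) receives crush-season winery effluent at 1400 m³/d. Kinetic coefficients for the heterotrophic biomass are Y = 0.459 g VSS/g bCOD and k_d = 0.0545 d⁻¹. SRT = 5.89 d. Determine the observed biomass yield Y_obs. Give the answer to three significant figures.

The observed yield is Y_obs = Y/(1 + k_d·θ_c) = 0.459 / (1 + 0.0545 × 5.89) = 0.459 / 1.321 = 0.3475 g VSS per g bCOD removed.

Y_obs ≈ 0.347 g VSS/g bCOD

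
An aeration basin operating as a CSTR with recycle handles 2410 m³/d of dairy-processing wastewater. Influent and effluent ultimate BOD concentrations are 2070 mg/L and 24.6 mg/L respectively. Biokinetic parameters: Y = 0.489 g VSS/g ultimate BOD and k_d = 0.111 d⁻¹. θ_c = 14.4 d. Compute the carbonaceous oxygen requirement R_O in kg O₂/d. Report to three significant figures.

R_O ≈ 3610 kg O₂/d

Observed yield with endogenous decay: Y_obs = Y / (1 + k_d·θ_c) = 0.489 / (1 + 0.111 × 14.4) = 0.489 / 2.598 = 0.1882 g VSS/g ultimate BOD.
Mass of ultimate BOD removed per day: Q(S₀ − S) = 2410 × 2045 g/m³ = 4929 kg/d.
Net sludge production P_X = 0.1882 × 4929 = 927.7 kg VSS/d.
R_O = Q·(S₀ − S) − 1.42·P_X = 4929 − 1.42 × 927.7 = 3612 kg O₂/d.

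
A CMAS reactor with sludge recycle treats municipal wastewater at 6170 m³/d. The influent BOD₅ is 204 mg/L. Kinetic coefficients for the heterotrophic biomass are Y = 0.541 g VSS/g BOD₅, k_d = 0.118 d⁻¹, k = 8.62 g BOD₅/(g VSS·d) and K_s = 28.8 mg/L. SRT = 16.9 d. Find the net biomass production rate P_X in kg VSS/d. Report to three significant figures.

P_X ≈ 226 kg VSS/d

For a completely mixed reactor with recycle the Lawrence–McCarty relation gives S = K_s·(1 + k_d·θ_c) / [θ_c·(Y·k − k_d) − 1] = 28.8 × (1 + 0.118 × 16.9) / [16.9 × (0.541 × 8.62 − 0.118) − 1] = 86.23 / 75.82 = 1.137 mg/L.
The observed yield is Y_obs = Y/(1 + k_d·θ_c) = 0.541 / (1 + 0.118 × 16.9) = 0.541 / 2.994 = 0.1807 g VSS per g BOD₅ removed.
Q·(S₀ − S) = 6170 × (204 − 1.14) × 10⁻³ = 1252 kg/d removed.
P_X = Y_obs · Q(S₀ − S) = 0.1807 × 1252 = 226.2 kg VSS/d.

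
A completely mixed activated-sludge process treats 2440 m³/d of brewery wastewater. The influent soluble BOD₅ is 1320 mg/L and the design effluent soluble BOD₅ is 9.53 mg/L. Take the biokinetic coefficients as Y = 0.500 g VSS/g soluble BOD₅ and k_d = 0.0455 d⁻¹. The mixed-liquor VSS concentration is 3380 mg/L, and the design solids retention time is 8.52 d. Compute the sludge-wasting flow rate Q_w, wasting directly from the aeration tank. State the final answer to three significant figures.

Steady-state biomass mass balance: V·X·(1 + k_d·θ_c) = Y·Q·(S₀ − S)·θ_c, so V = 0.500 × 2440 × (1320 − 9.53) × 8.52 / [3380 × (1 + 0.0455 × 8.52)] = 1.36×10^7 / 4690 = 2904 m³.
For wasting at MLVSS concentration, Q_w = V/θ_c = 2904/8.52 = 340.9 m³/d.

Q_w ≈ 341 m³/d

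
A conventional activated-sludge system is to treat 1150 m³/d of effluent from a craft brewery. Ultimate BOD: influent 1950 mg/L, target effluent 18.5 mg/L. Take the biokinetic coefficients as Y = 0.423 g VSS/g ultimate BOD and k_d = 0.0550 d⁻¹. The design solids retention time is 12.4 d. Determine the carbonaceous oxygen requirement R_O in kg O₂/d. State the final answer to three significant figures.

R_O ≈ 1430 kg O₂/d

The observed yield is Y_obs = Y/(1 + k_d·θ_c) = 0.423 / (1 + 0.0550 × 12.4) = 0.423 / 1.682 = 0.2515 g VSS per g ultimate BOD removed.
ΔS = 1950 − 18.5 = 1932 mg/L, so the substrate removal rate is 1150 × 1932/1000 = 2221 kg ultimate BOD/d.
P_X = Y_obs·Q·(S₀ − S) = 0.2515 × 2221 = 558.6 kg VSS/d.
R_O = Q·ΔS − 1.42 P_X = 2221 − 793.2 = 1428 kg O₂/d.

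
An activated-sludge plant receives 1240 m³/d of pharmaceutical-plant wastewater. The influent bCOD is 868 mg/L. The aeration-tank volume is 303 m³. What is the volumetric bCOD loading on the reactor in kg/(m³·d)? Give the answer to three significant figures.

Applied bCOD load per unit volume = Q·S₀/V = (1240 × 868/1000)/303.0 = 3.552 kg bCOD·m⁻³·d⁻¹.

L_v ≈ 3.55 kg bCOD/(m³·d)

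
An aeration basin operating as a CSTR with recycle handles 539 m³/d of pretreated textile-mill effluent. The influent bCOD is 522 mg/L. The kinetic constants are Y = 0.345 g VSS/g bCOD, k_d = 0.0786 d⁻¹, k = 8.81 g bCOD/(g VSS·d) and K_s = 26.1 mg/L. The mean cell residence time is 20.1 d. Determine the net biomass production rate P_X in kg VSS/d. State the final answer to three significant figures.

P_X ≈ 37.5 kg VSS/d

For a completely mixed reactor with recycle the Lawrence–McCarty relation gives S = K_s·(1 + k_d·θ_c) / [θ_c·(Y·k − k_d) − 1] = 26.1 × (1 + 0.0786 × 20.1) / [20.1 × (0.345 × 8.81 − 0.0786) − 1] = 67.33 / 58.51 = 1.151 mg/L.
Y_obs = Y / (1 + k_d θ_c) = 0.345 / (1 + 0.0786 × 20.1) = 0.345 / 2.580 = 0.1337.
ΔS = 522 − 1.15 = 520.9 mg/L, so the substrate removal rate is 539 × 520.9/1000 = 280.7 kg bCOD/d.
So the net sludge growth is P_X = 0.1337 × 280.7 = 37.54 kg VSS/d.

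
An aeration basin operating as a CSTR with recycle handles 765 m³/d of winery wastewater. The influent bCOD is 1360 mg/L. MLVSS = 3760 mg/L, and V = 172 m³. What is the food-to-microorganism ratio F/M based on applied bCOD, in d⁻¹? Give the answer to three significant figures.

F/M ≈ 1.61 d⁻¹

Food-to-microorganism ratio F/M = Q S₀ / (V X) = 765 × 1360 / (172.0 × 3760) = 1.609 d⁻¹.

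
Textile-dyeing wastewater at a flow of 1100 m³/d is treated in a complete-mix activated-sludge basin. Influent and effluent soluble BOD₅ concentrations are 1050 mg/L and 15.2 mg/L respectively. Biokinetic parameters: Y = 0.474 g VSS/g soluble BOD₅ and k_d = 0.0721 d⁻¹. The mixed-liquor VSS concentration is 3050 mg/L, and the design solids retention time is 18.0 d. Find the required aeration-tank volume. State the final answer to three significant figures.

V ≈ 1390 m³

Rearranging the biomass balance for a CMAS with decay, V = Y·Q·ΔS·θ_c / [X·(1+k_d θ_c)] = 0.474 × 1100 × (1050 − 15.2) × 18.0 / [3050 × (1 + 0.0721 × 18.0)] = 9.71×10^6 / 7008 = 1386 m³.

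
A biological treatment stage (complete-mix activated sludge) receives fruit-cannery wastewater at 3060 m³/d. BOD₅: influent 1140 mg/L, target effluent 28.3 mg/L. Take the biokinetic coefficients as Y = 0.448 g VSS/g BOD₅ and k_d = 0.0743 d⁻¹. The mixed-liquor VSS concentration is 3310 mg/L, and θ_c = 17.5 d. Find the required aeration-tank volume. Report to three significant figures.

V ≈ 3500 m³

Rearranging the biomass balance for a CMAS with decay, V = Y·Q·ΔS·θ_c / [X·(1+k_d θ_c)] = 0.448 × 3060 × (1140 − 28.3) × 17.5 / [3310 × (1 + 0.0743 × 17.5)] = 2.67×10^7 / 7614 = 3503 m³.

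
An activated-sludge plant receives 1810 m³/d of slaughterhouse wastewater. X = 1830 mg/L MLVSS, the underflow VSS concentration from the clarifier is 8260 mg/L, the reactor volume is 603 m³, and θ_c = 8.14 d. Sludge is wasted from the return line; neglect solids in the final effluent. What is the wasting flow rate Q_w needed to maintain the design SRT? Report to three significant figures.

Q_w ≈ 16.4 m³/d

θ_c = V·X/(Q_w·X_r) when wasting from the recycle, so Q_w = V·X/(θ_c·X_r) = 603.0 × 1830 / (8.14 × 8260) = 16.41 m³/d.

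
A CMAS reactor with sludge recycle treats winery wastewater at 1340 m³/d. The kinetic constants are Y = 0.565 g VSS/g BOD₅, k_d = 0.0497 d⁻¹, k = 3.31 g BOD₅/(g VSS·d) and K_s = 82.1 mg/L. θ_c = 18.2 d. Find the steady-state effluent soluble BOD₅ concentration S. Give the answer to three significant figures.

For a completely mixed reactor with recycle the Lawrence–McCarty relation gives S = K_s·(1 + k_d·θ_c) / [θ_c·(Y·k − k_d) − 1] = 82.1 × (1 + 0.0497 × 18.2) / [18.2 × (0.565 × 3.31 − 0.0497) − 1] = 156.4 / 32.13 = 4.866 mg/L.

S ≈ 4.87 mg/L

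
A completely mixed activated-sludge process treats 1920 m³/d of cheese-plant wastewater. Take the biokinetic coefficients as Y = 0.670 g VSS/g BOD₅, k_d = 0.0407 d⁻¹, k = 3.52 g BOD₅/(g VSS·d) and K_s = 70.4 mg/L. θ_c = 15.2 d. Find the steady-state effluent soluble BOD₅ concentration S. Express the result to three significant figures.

Effluent substrate depends only on kinetics and SRT: S = K_s(1 + k_d θ_c) / [θ_c(Yk − k_d) − 1] = 70.4 × (1 + 0.0407 × 15.2) / [15.2 × (0.670 × 3.52 − 0.0407) − 1] = 114.0 / 34.23 = 3.329 mg/L.

S ≈ 3.33 mg/L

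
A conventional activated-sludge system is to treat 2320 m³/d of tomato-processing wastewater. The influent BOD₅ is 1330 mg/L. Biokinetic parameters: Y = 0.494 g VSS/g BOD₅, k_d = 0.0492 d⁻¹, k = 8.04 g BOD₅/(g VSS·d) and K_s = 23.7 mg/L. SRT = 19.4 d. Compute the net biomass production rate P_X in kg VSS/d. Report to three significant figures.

P_X ≈ 780 kg VSS/d

From the Monod/SRT balance for a CMAS, S = K_s·(1+k_d θ_c)/[θ_c·(Y k − k_d) − 1] = 23.7 × (1 + 0.0492 × 19.4) / [19.4 × (0.494 × 8.04 − 0.0492) − 1] = 46.32 / 75.10 = 0.6168 mg/L.
Y_obs = Y / (1 + k_d θ_c) = 0.494 / (1 + 0.0492 × 19.4) = 0.494 / 1.954 = 0.2528.
Q·(S₀ − S) = 2320 × (1330 − 0.617) × 10⁻³ = 3084 kg/d removed.
P_X = Y_obs · Q(S₀ − S) = 0.2528 × 3084 = 779.5 kg VSS/d.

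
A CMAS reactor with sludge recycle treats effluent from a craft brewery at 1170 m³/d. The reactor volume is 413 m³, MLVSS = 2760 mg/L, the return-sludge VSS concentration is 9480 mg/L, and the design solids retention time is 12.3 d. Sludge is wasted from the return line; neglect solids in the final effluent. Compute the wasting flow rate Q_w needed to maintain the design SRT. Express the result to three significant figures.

Q_w = (V·X)/(θ_c X_r) = 413.0 × 2760 / (12.3 × 9480) = 9.776 m³/d.

Q_w ≈ 9.78 m³/d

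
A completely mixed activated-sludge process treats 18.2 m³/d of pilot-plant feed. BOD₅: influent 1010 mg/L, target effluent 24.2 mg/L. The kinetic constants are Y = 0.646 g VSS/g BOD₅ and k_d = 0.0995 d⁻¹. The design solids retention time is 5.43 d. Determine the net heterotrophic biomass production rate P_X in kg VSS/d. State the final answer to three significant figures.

The observed yield is Y_obs = Y/(1 + k_d·θ_c) = 0.646 / (1 + 0.0995 × 5.43) = 0.646 / 1.540 = 0.4194 g VSS per g BOD₅ removed.
Q·(S₀ − S) = 18.2 × (1010 − 24.2) × 10⁻³ = 17.94 kg/d removed.
Biomass produced: P_X = Y_obs·Q·ΔS = 0.4194 × 17.94 ≈ 7.525 kg VSS/d.

P_X ≈ 7.52 kg VSS/d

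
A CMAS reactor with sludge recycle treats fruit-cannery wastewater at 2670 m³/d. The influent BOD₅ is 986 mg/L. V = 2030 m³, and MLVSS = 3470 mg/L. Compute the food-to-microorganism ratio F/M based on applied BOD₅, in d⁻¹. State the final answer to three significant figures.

F/M ≈ 0.374 d⁻¹

Food-to-microorganism ratio F/M = Q S₀ / (V X) = 2670 × 986 / (2030 × 3470) = 0.3737 d⁻¹.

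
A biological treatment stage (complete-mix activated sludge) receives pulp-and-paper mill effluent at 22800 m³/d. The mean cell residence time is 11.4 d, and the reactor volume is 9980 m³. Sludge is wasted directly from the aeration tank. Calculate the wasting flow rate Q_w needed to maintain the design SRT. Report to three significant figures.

Q_w ≈ 875 m³/d

For wasting at MLVSS concentration, Q_w = V/θ_c = 9980/11.4 = 875.4 m³/d.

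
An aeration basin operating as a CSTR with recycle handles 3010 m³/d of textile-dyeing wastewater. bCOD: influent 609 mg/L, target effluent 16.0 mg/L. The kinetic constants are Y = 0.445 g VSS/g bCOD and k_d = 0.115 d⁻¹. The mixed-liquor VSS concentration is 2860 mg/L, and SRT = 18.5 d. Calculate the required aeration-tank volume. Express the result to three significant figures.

V ≈ 1640 m³

Steady-state biomass mass balance: V·X·(1 + k_d·θ_c) = Y·Q·(S₀ − S)·θ_c, so V = 0.445 × 3010 × (609 − 16.0) × 18.5 / [2860 × (1 + 0.115 × 18.5)] = 1.47×10^7 / 8945 = 1643 m³.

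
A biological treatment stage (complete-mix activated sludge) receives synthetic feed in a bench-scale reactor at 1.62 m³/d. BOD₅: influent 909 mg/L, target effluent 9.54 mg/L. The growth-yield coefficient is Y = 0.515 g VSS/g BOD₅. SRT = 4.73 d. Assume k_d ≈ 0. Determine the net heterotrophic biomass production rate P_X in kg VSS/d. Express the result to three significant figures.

P_X ≈ 0.750 kg VSS/d

No decay correction is needed, so Y_obs = Y = 0.515.
Q·(S₀ − S) = 1.62 × (909 − 9.54) × 10⁻³ = 1.457 kg/d removed.
Net biomass production P_X = Y_obs × Q·(S₀ − S) = 0.5150 × 1.457 = 0.7504 kg VSS/d.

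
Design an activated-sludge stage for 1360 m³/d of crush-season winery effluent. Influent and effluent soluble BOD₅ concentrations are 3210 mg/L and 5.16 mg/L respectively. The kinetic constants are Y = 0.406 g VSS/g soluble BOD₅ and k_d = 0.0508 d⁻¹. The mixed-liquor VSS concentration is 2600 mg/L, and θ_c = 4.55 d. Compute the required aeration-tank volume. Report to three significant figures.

V ≈ 2520 m³

Steady-state biomass mass balance: V·X·(1 + k_d·θ_c) = Y·Q·(S₀ − S)·θ_c, so V = 0.406 × 1360 × (3210 − 5.16) × 4.55 / [2600 × (1 + 0.0508 × 4.55)] = 8.05×10^6 / 3201 = 2515 m³.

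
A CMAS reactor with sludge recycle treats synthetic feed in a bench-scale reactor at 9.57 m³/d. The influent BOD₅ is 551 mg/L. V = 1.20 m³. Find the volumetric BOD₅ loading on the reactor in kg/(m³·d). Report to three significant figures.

Volumetric loading L_v = Q·S₀ / V = 9.57 × 551 g/m³ / 1.200 m³ = 4394 g/(m³·d) = 4.394 kg BOD₅/(m³·d).

L_v ≈ 4.39 kg BOD₅/(m³·d)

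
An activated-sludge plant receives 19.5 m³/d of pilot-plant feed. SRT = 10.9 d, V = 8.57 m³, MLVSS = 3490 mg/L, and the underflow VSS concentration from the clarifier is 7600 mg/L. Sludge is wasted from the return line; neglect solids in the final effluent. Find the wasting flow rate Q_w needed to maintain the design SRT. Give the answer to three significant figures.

Q_w ≈ 0.361 m³/d

Q_w = (V·X)/(θ_c X_r) = 8.570 × 3490 / (10.9 × 7600) = 0.3610 m³/d.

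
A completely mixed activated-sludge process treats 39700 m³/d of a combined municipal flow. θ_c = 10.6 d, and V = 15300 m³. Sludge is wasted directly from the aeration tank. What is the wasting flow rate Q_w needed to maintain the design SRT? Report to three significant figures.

Q_w ≈ 1440 m³/d

Wasting from the aeration tank: Q_w = V / θ_c = 15300 / 10.6 = 1443 m³/d.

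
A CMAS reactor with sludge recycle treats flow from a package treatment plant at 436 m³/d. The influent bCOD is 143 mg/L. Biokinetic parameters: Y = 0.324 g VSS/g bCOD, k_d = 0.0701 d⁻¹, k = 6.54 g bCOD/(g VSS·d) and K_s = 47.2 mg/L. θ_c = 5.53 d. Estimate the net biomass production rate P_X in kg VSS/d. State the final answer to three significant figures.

For a completely mixed reactor with recycle the Lawrence–McCarty relation gives S = K_s·(1 + k_d·θ_c) / [θ_c·(Y·k − k_d) − 1] = 47.2 × (1 + 0.0701 × 5.53) / [5.53 × (0.324 × 6.54 − 0.0701) − 1] = 65.50 / 10.33 = 6.340 mg/L.
Observed yield with endogenous decay: Y_obs = Y / (1 + k_d·θ_c) = 0.324 / (1 + 0.0701 × 5.53) = 0.324 / 1.388 = 0.2335 g VSS/g bCOD.
Mass of bCOD removed per day: Q(S₀ − S) = 436 × 136.7 g/m³ = 59.58 kg/d.
P_X = Y_obs · Q(S₀ − S) = 0.2335 × 59.58 = 13.91 kg VSS/d.

P_X ≈ 13.9 kg VSS/d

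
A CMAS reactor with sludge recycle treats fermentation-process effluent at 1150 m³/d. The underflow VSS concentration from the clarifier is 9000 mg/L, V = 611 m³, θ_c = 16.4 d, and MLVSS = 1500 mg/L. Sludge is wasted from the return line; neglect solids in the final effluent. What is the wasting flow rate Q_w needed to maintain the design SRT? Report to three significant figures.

θ_c = V·X/(Q_w·X_r) when wasting from the recycle, so Q_w = V·X/(θ_c·X_r) = 611.0 × 1500 / (16.4 × 9000) = 6.209 m³/d.

Q_w ≈ 6.21 m³/d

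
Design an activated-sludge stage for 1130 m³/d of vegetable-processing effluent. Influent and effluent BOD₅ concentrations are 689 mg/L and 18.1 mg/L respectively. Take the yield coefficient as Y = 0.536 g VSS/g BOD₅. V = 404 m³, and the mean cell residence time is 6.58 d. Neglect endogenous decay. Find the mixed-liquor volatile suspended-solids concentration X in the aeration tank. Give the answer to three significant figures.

X ≈ 6620 mg/L

From V·X = Y·Q·(S₀ − S)·θ_c (decay neglected): X = 0.536 × 1130 × (689 − 18.1) × 6.58 / 404 = 6618 mg/L.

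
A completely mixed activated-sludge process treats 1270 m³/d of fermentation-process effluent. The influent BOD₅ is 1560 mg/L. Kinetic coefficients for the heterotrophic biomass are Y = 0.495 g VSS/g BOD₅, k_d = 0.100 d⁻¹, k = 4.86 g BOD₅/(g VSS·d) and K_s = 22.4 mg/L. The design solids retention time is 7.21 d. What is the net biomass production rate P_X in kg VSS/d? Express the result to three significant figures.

P_X ≈ 569 kg VSS/d

From the Monod/SRT balance for a CMAS, S = K_s·(1+k_d θ_c)/[θ_c·(Y k − k_d) − 1] = 22.4 × (1 + 0.100 × 7.21) / [7.21 × (0.495 × 4.86 − 0.100) − 1] = 38.55 / 15.62 = 2.467 mg/L.
The observed yield is Y_obs = Y/(1 + k_d·θ_c) = 0.495 / (1 + 0.100 × 7.21) = 0.495 / 1.721 = 0.2876 g VSS per g BOD₅ removed.
Substrate removed = Q·(S₀ − S) = 1270 m³/d × (1560 − 2.47) g/m³ = 1.98×10^6 g/d = 1978 kg/d.
Biomass produced: P_X = Y_obs·Q·ΔS = 0.2876 × 1978 ≈ 568.9 kg VSS/d.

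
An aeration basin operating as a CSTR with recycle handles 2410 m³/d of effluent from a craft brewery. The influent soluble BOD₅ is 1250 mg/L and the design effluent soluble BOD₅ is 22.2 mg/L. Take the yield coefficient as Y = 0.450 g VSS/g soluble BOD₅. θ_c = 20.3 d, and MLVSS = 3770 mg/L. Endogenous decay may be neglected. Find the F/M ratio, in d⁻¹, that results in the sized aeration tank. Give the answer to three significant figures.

V·X = Y·Q·ΔS·θ_c gives V = 0.450 × 2410 × (1250 − 22.2) × 20.3 / 3770 = 7170 m³.
F/M = Q·S₀ / (V·X) = 2410 × 1250 / (7170 × 3770) = 0.1114 g soluble BOD₅·(g VSS·d)⁻¹.

F/M ≈ 0.111 d⁻¹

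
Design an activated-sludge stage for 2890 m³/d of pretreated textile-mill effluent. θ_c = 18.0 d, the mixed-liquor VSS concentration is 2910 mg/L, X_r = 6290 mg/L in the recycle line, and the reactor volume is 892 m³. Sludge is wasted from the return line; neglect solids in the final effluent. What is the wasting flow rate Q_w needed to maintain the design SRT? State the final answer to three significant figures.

Q_w ≈ 22.9 m³/d

θ_c = V·X/(Q_w·X_r) when wasting from the recycle, so Q_w = V·X/(θ_c·X_r) = 892.0 × 2910 / (18.0 × 6290) = 22.93 m³/d.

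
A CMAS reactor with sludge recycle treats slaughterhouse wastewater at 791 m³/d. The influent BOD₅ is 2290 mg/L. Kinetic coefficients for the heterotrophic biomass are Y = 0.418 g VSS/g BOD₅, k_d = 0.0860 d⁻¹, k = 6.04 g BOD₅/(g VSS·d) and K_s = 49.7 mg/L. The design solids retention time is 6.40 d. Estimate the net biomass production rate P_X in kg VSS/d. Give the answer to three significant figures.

Effluent substrate depends only on kinetics and SRT: S = K_s(1 + k_d θ_c) / [θ_c(Yk − k_d) − 1] = 49.7 × (1 + 0.0860 × 6.40) / [6.40 × (0.418 × 6.04 − 0.0860) − 1] = 77.05 / 14.61 = 5.275 mg/L.
Observed yield with endogenous decay: Y_obs = Y / (1 + k_d·θ_c) = 0.418 / (1 + 0.0860 × 6.40) = 0.418 / 1.550 = 0.2696 g VSS/g BOD₅.
Mass of BOD₅ removed per day: Q(S₀ − S) = 791 × 2285 g/m³ = 1807 kg/d.
Net biomass production P_X = Y_obs × Q·(S₀ − S) = 0.2696 × 1807 = 487.2 kg VSS/d.

P_X ≈ 487 kg VSS/d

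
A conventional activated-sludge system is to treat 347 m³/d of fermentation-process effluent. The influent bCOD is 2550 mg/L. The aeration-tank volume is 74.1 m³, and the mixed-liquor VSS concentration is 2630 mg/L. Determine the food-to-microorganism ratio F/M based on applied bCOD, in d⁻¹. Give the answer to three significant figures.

F/M = applied load / biomass = Q·S₀/(V·X) = 347 × 2550 / (74.10 × 2630) = 4.540 d⁻¹.

F/M ≈ 4.54 d⁻¹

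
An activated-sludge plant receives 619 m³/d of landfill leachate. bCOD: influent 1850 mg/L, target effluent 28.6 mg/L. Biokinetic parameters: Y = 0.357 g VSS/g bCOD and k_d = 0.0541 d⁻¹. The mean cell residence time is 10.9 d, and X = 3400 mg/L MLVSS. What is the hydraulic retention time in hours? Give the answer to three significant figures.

τ ≈ 31.5 h

Steady-state biomass mass balance: V·X·(1 + k_d·θ_c) = Y·Q·(S₀ − S)·θ_c, so V = 0.357 × 619 × (1850 − 28.6) × 10.9 / [3400 × (1 + 0.0541 × 10.9)] = 4.39×10^6 / 5405 = 811.7 m³.
HRT = V/Q = 811.7 m³ / 619 m³·d⁻¹ = 1.311 d × 24 = 31.47 h.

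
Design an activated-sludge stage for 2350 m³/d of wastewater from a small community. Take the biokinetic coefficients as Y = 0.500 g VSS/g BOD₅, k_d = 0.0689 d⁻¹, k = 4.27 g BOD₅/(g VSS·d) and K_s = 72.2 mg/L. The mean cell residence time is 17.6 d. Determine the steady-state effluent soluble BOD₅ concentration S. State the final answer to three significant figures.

S ≈ 4.52 mg/L

Effluent substrate depends only on kinetics and SRT: S = K_s(1 + k_d θ_c) / [θ_c(Yk − k_d) − 1] = 72.2 × (1 + 0.0689 × 17.6) / [17.6 × (0.500 × 4.27 − 0.0689) − 1] = 159.8 / 35.36 = 4.517 mg/L.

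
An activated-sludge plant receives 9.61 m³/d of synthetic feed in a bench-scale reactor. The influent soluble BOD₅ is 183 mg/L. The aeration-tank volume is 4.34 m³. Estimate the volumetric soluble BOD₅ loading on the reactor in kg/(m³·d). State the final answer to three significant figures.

L_v = Q S₀ / V = 9.61 × 183 × 10⁻³ / 4.340 = 0.4052 kg/(m³·d).

L_v ≈ 0.405 kg soluble BOD₅/(m³·d)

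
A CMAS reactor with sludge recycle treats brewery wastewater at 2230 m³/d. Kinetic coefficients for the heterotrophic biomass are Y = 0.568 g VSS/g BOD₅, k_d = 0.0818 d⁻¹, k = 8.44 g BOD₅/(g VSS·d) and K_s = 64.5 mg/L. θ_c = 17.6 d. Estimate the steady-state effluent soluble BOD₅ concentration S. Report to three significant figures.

Effluent substrate depends only on kinetics and SRT: S = K_s(1 + k_d θ_c) / [θ_c(Yk − k_d) − 1] = 64.5 × (1 + 0.0818 × 17.6) / [17.6 × (0.568 × 8.44 − 0.0818) − 1] = 157.4 / 81.93 = 1.921 mg/L.

S ≈ 1.92 mg/L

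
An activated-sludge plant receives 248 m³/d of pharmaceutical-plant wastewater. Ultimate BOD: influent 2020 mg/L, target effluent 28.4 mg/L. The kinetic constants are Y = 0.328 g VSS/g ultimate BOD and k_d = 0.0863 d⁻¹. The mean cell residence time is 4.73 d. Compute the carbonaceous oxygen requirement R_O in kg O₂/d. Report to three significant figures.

R_O ≈ 331 kg O₂/d

The observed yield is Y_obs = Y/(1 + k_d·θ_c) = 0.328 / (1 + 0.0863 × 4.73) = 0.328 / 1.408 = 0.2329 g VSS per g ultimate BOD removed.
Q·(S₀ − S) = 248 × (2020 − 28.4) × 10⁻³ = 493.9 kg/d removed.
Net sludge production P_X = 0.2329 × 493.9 = 115.0 kg VSS/d.
R_O = Q·(S₀ − S) − 1.42·P_X = 493.9 − 1.42 × 115.0 = 330.6 kg O₂/d.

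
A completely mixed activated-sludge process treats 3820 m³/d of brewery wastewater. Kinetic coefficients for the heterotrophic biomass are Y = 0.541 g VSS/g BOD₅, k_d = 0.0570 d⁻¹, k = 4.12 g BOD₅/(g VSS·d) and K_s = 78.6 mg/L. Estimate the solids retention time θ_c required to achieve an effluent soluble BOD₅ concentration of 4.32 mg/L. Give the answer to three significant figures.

Specific growth rate at S = 4.32 mg/L: μ = YkS/(K_s+S) = 0.541·4.12·4.32/(78.6+4.32) = 0.1161 d⁻¹.
1/θ_c = 0.1161 − 0.0570 = 0.05912 d⁻¹, so θ_c = 16.91 d.

θ_c ≈ 16.9 d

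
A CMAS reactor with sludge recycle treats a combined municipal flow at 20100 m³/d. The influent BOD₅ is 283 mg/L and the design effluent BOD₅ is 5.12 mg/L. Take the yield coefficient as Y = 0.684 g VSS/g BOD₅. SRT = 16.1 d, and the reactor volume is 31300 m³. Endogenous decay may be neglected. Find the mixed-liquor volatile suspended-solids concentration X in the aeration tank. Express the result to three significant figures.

Without decay, X = Y Q (S₀−S) θ_c / V = 0.684 × 20100 × (283 − 5.12) × 16.1 / 31300 = 1965 mg/L.

X ≈ 1970 mg/L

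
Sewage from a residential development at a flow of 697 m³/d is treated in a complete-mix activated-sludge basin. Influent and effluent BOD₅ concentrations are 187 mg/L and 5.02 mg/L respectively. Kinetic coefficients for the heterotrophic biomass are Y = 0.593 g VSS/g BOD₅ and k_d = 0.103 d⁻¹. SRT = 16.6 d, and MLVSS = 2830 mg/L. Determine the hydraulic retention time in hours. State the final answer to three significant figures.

τ ≈ 5.61 h

From the SRT design equation V = Y Q (S₀−S) θ_c / [X (1 + k_d θ_c)] = 0.593 × 697 × (187 − 5.02) × 16.6 / [2830 × (1 + 0.103 × 16.6)] = 1.25×10^6 / 7669 = 162.8 m³.
Hydraulic retention time τ = V/Q = 162.8 / 697 = 0.2336 d = 5.606 h.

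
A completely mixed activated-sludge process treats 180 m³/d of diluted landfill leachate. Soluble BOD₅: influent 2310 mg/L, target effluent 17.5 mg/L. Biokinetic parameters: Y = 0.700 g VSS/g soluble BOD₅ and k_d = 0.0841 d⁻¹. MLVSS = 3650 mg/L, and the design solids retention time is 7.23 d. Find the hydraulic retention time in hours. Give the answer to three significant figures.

τ ≈ 47.4 h

Steady-state biomass mass balance: V·X·(1 + k_d·θ_c) = Y·Q·(S₀ − S)·θ_c, so V = 0.700 × 180 × (2310 − 17.5) × 7.23 / [3650 × (1 + 0.0841 × 7.23)] = 2.09×10^6 / 5869 = 355.8 m³.
HRT = V/Q = 355.8 m³ / 180 m³·d⁻¹ = 1.977 d × 24 = 47.44 h.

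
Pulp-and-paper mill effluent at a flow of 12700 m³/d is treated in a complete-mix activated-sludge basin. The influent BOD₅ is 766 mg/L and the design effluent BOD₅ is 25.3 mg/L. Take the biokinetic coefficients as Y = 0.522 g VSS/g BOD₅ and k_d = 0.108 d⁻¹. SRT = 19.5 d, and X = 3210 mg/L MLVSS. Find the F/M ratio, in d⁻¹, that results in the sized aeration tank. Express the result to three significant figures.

From the SRT design equation V = Y Q (S₀−S) θ_c / [X (1 + k_d θ_c)] = 0.522 × 12700 × (766 − 25.3) × 19.5 / [3210 × (1 + 0.108 × 19.5)] = 9.58×10^7 / 9970 = 9604 m³.
F/M = applied load / biomass = Q·S₀/(V·X) = 12700 × 766 / (9604 × 3210) = 0.3156 d⁻¹.

F/M ≈ 0.316 d⁻¹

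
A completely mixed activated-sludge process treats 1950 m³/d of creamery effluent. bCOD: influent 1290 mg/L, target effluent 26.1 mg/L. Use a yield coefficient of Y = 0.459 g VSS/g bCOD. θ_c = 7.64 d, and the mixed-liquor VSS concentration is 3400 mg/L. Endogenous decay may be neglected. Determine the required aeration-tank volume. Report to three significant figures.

V·X = Y·Q·ΔS·θ_c gives V = 0.459 × 1950 × (1290 − 26.1) × 7.64 / 3400 = 2542 m³.

V ≈ 2540 m³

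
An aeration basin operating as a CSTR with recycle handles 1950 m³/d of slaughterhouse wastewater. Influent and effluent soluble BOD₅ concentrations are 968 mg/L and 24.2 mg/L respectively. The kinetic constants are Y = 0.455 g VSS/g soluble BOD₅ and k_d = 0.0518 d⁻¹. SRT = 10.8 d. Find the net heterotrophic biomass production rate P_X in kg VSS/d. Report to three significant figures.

P_X ≈ 537 kg VSS/d

Observed yield with endogenous decay: Y_obs = Y / (1 + k_d·θ_c) = 0.455 / (1 + 0.0518 × 10.8) = 0.455 / 1.559 = 0.2918 g VSS/g soluble BOD₅.
Mass of soluble BOD₅ removed per day: Q(S₀ − S) = 1950 × 943.8 g/m³ = 1840 kg/d.
Biomass produced: P_X = Y_obs·Q·ΔS = 0.2918 × 1840 ≈ 537.0 kg VSS/d.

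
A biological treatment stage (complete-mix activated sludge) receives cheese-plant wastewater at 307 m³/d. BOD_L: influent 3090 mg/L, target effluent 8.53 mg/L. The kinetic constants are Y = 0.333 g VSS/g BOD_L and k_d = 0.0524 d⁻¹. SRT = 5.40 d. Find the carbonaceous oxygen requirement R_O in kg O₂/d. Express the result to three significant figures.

R_O ≈ 597 kg O₂/d

The observed yield is Y_obs = Y/(1 + k_d·θ_c) = 0.333 / (1 + 0.0524 × 5.40) = 0.333 / 1.283 = 0.2596 g VSS per g BOD_L removed.
Q·(S₀ − S) = 307 × (3090 − 8.53) × 10⁻³ = 946.0 kg/d removed.
P_X = Y_obs·Q·(S₀ − S) = 0.2596 × 946.0 = 245.5 kg VSS/d.
Carbonaceous O₂ demand = substrate oxidised − cell-mass equivalent = 946.0 − 1.42 × 245.5 = 597.3 kg O₂/d.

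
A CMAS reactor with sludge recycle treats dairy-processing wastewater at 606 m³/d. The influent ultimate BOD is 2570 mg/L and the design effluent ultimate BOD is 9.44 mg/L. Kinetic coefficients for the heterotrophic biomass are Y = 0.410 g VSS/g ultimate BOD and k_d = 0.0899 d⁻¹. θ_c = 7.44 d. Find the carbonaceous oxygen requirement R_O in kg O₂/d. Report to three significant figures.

The observed yield is Y_obs = Y/(1 + k_d·θ_c) = 0.410 / (1 + 0.0899 × 7.44) = 0.410 / 1.669 = 0.2457 g VSS per g ultimate BOD removed.
Substrate removed = Q·(S₀ − S) = 606 m³/d × (2570 − 9.44) g/m³ = 1.55×10^6 g/d = 1552 kg/d.
Biomass synthesised: P_X = Y_obs × 1552 = 381.2 kg VSS/d.
R_O = Q·(S₀ − S) − 1.42·P_X = 1552 − 1.42 × 381.2 = 1010 kg O₂/d.

R_O ≈ 1010 kg O₂/d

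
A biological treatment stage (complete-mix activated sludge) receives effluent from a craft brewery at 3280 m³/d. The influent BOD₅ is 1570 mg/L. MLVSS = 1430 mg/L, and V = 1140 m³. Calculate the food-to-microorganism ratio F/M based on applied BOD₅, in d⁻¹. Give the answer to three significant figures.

F/M = applied load / biomass = Q·S₀/(V·X) = 3280 × 1570 / (1140 × 1430) = 3.159 d⁻¹.

F/M ≈ 3.16 d⁻¹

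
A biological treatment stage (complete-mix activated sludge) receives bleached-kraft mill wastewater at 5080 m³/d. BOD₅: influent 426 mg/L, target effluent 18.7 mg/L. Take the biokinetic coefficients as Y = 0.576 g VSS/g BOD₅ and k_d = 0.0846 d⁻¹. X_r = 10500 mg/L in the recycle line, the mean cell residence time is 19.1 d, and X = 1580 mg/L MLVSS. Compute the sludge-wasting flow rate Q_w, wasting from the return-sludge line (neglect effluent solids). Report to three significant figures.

Q_w ≈ 43.4 m³/d

Steady-state biomass mass balance: V·X·(1 + k_d·θ_c) = Y·Q·(S₀ − S)·θ_c, so V = 0.576 × 5080 × (426 − 18.7) × 19.1 / [1580 × (1 + 0.0846 × 19.1)] = 2.28×10^7 / 4133 = 5508 m³.
Q_w = (V·X)/(θ_c X_r) = 5508 × 1580 / (19.1 × 10500) = 43.39 m³/d.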